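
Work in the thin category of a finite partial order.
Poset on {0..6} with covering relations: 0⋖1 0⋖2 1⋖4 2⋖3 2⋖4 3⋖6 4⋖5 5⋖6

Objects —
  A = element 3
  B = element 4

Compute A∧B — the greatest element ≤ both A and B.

Lower bounds of A=3 and B=4: {0,2}
  0 ≤ 2
  2 ≤ 2
glb = 2

Answer: A∧B = 2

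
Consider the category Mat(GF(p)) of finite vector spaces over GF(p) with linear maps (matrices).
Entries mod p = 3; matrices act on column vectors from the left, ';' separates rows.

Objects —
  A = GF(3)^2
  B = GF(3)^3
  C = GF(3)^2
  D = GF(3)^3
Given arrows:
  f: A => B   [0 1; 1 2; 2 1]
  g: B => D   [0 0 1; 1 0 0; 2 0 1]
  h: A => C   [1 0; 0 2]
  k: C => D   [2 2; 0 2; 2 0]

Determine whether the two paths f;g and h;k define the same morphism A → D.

Along f;g (path 1):
  e0=[1,0] f=>[0,1,2] g=>[2,0,2]
  e1=[0,1] f=>[1,2,1] g=>[1,1,0]
  composite₁ = [2 1; 0 1; 2 0]
Along h;k (path 2):
  e0=[1,0] h=>[1,0] k=>[2,0,2]
  e1=[0,1] h=>[0,2] k=>[1,1,0]
  composite₂ = [2 1; 0 1; 2 0]
Equal? YES — commutes

Answer: COMMUTES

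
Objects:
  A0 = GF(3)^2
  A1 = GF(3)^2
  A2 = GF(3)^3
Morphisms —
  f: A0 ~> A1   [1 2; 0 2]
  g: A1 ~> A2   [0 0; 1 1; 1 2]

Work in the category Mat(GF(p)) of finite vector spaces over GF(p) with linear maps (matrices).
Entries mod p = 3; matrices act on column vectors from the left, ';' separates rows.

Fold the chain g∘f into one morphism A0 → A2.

  e0=(1,0) f~>(1,0) g~>(0,1,1)
  e1=(0,1) f~>(2,2) g~>(0,1,0)
composite: [0 0; 1 1; 1 0]

Answer: [0 0; 1 1; 1 0]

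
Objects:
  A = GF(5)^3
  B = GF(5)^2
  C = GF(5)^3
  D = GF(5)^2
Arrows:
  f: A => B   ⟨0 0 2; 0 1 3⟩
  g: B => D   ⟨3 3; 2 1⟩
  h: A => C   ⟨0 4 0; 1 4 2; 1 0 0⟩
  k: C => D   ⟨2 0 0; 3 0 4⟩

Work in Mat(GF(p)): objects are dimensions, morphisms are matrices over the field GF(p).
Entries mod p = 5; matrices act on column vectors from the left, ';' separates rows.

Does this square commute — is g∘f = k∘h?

Answer: DOES NOT COMMUTE

Derivation:
Along f;g (path 1):
  e0=⟨1,0,0⟩ f=>⟨0,0⟩ g=>⟨0,0⟩
  e1=⟨0,1,0⟩ f=>⟨0,1⟩ g=>⟨3,1⟩
  e2=⟨0,0,1⟩ f=>⟨2,3⟩ g=>⟨0,2⟩
  composite₁ = ⟨0 3 0; 0 1 2⟩
Along h;k (path 2):
  e0=⟨1,0,0⟩ h=>⟨0,1,1⟩ k=>⟨0,4⟩
  e1=⟨0,1,0⟩ h=>⟨4,4,0⟩ k=>⟨3,2⟩
  e2=⟨0,0,1⟩ h=>⟨0,2,0⟩ k=>⟨0,0⟩
  composite₂ = ⟨0 3 0; 4 2 0⟩
Equal? distinct morphisms ✗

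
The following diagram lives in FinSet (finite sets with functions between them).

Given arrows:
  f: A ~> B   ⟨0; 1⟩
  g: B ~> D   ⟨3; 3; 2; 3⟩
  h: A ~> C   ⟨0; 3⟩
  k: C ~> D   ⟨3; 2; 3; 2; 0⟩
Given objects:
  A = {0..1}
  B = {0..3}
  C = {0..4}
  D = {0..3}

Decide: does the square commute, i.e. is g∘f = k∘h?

Along f;g (path 1):
  0 f~>0 g~>3
  1 f~>1 g~>3
  ⟦path⟧₁ = ⟨3; 3⟩
Along h;k (path 2):
  0 h~>0 k~>3
  1 h~>3 k~>2
  ⟦path⟧₂ = ⟨3; 2⟩
Equal? distinct morphisms ✗

Answer: DOES NOT COMMUTE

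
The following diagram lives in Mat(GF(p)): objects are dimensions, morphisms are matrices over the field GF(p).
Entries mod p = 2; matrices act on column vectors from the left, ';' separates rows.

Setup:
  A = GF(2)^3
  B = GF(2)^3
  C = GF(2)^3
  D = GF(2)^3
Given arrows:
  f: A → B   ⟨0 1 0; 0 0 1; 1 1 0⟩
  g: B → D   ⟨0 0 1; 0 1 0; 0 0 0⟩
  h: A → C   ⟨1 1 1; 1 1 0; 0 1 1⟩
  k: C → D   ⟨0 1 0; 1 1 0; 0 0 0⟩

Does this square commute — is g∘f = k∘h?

1) trace f;g:
  e0=(1,0,0) f→(0,0,1) g→(1,0,0)
  e1=(0,1,0) f→(1,0,1) g→(1,0,0)
  e2=(0,0,1) f→(0,1,0) g→(0,1,0)
  composite₁ = ⟨1 1 0; 0 0 1; 0 0 0⟩
2) trace h;k:
  e0=(1,0,0) h→(1,1,0) k→(1,0,0)
  e1=(0,1,0) h→(1,1,1) k→(1,0,0)
  e2=(0,0,1) h→(1,0,1) k→(0,1,0)
  composite₂ = ⟨1 1 0; 0 0 1; 0 0 0⟩
Equal? equal; square commutes

Answer: COMMUTES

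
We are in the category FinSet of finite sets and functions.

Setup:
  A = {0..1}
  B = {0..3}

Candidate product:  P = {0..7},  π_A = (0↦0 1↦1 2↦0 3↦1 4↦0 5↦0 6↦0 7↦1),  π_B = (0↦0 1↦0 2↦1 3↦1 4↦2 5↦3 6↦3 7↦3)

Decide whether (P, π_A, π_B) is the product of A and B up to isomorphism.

Answer: NOT A VALID PRODUCT — duplicate pair at indices 6,5

Work:
|A|·|B| = 2·4 = 8;  |P| = 8
Check the pairing map k ↦ (π_A(k), π_B(k)):
  0 ↦ (0,0)
  1 ↦ (1,0)
  2 ↦ (0,1)
  3 ↦ (1,1)
  4 ↦ (0,2)
  5 ↦ (0,3)
  6 ↦ (0,3)  ✗ repeats pair of k=5
  7 ↦ (1,3)
distinct pairs in image: 7 / 8 needed
  → (0,3) hit at k=5 and k=6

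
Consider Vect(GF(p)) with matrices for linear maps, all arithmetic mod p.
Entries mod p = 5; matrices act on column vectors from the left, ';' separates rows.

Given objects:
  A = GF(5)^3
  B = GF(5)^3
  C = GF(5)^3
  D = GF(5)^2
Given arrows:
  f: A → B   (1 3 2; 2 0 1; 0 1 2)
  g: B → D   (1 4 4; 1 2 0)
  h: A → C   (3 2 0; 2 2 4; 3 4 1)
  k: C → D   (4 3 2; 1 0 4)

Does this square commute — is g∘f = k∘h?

1) trace f;g:
  e0=[1,0,0] f→[1,2,0] g→[4,0]
  e1=[0,1,0] f→[3,0,1] g→[2,3]
  e2=[0,0,1] f→[2,1,2] g→[4,4]
  composite₁ = (4 2 4; 0 3 4)
2) trace h;k:
  e0=[1,0,0] h→[3,2,3] k→[4,0]
  e1=[0,1,0] h→[2,2,4] k→[2,3]
  e2=[0,0,1] h→[0,4,1] k→[4,4]
  composite₂ = (4 2 4; 0 3 4)
Equal? equal; square commutes

Answer: COMMUTES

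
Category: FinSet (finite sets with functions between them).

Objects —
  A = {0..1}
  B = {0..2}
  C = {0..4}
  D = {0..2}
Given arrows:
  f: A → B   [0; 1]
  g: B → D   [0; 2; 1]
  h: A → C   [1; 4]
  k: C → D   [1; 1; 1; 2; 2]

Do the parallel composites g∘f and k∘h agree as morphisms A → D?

1) trace f;g:
  0 f→0 g→0
  1 f→1 g→2
  composite₁ = [0; 2]
2) trace h;k:
  0 h→1 k→1
  1 h→4 k→2
  composite₂ = [1; 2]
Equal? distinct morphisms ✗

Answer: DOES NOT COMMUTE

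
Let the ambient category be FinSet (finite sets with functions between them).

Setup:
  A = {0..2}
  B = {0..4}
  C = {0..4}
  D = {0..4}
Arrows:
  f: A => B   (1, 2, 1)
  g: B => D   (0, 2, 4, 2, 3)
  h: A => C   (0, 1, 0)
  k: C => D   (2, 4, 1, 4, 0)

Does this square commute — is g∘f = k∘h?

Path 1 = f;g:
  0 f=>1 g=>2
  1 f=>2 g=>4
  2 f=>1 g=>2
  result₁ = (2, 4, 2)
Path 2 = h;k:
  0 h=>0 k=>2
  1 h=>1 k=>4
  2 h=>0 k=>2
  result₂ = (2, 4, 2)
Equal? equal; square commutes

Answer: COMMUTES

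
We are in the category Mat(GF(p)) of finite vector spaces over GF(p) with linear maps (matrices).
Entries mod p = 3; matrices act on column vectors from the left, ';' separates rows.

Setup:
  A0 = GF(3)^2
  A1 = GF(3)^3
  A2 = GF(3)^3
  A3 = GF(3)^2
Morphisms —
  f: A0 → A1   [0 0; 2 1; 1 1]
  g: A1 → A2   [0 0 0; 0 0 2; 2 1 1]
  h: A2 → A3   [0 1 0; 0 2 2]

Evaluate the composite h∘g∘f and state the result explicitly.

  e0=⟨1,0⟩ f→⟨0,2,1⟩ g→⟨0,2,0⟩ h→⟨2,1⟩
  e1=⟨0,1⟩ f→⟨0,1,1⟩ g→⟨0,2,2⟩ h→⟨2,2⟩
composite: [2 2; 1 2]

Answer: [2 2; 1 2]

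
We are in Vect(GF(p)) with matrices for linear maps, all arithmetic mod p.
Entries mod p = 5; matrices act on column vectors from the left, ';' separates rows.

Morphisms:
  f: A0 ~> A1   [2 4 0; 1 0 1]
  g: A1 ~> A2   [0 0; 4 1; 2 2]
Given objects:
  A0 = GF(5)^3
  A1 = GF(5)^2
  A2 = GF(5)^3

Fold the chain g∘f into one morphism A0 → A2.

Answer: [0 0 0; 4 1 1; 1 3 2]

Derivation:
  e0=⟨1,0,0⟩ f~>⟨2,1⟩ g~>⟨0,4,1⟩
  e1=⟨0,1,0⟩ f~>⟨4,0⟩ g~>⟨0,1,3⟩
  e2=⟨0,0,1⟩ f~>⟨0,1⟩ g~>⟨0,1,2⟩
composite: [0 0 0; 4 1 1; 1 3 2]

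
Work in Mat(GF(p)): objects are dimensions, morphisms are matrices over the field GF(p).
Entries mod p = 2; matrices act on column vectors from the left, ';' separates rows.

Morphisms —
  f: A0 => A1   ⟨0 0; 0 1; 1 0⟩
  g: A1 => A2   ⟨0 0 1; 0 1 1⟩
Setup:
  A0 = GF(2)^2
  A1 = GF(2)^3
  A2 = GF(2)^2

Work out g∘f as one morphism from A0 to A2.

Answer: ⟨1 0; 1 1⟩

Trace:
  e0=[1,0] f=>[0,0,1] g=>[1,1]
  e1=[0,1] f=>[0,1,0] g=>[0,1]
composite: ⟨1 0; 1 1⟩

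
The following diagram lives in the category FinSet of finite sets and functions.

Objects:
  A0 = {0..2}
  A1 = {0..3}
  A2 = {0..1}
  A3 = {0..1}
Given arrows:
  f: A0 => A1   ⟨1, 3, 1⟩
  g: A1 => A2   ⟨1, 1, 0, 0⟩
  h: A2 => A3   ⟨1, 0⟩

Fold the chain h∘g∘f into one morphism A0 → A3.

  0 f=>1 g=>1 h=>0
  1 f=>3 g=>0 h=>1
  2 f=>1 g=>1 h=>0
composite: ⟨0, 1, 0⟩

Answer: ⟨0, 1, 0⟩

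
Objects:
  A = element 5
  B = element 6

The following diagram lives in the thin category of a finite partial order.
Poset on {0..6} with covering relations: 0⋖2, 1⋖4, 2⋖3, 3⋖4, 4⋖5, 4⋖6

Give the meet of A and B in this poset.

Answer: A∧B = 4

Derivation:
Common predecessors of 5,6: {0,1,2,3,4}
  0 <= 4
  1 <= 4
  2 <= 4
  3 <= 4
  4 <= 4
glb = 4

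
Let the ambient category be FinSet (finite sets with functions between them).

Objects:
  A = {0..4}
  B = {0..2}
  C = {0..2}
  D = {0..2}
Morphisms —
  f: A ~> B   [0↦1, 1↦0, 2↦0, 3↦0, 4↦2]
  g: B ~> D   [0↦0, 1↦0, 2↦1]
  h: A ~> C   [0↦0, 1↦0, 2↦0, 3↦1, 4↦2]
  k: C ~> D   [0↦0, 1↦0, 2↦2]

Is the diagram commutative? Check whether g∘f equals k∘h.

Answer: DOES NOT COMMUTE

Trace:
1) trace f;g:
  0 f~>1 g~>0
  1 f~>0 g~>0
  2 f~>0 g~>0
  3 f~>0 g~>0
  4 f~>2 g~>1
  ⟦path⟧₁ = [0↦0, 1↦0, 2↦0, 3↦0, 4↦1]
2) trace h;k:
  0 h~>0 k~>0
  1 h~>0 k~>0
  2 h~>0 k~>0
  3 h~>1 k~>0
  4 h~>2 k~>2
  ⟦path⟧₂ = [0↦0, 1↦0, 2↦0, 3↦0, 4↦2]
Equal? distinct morphisms ✗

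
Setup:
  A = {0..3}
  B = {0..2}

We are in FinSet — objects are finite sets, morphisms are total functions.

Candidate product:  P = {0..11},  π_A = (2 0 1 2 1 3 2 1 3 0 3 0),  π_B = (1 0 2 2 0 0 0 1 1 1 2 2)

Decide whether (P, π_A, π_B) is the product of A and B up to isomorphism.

|A|·|B| = 4·3 = 12;  |P| = 12
Check the pairing map k ↦ (π_A(k), π_B(k)):
  0 : (2,1)
  1 : (0,0)
  2 : (1,2)
  3 : (2,2)
  4 : (1,0)
  5 : (3,0)
  6 : (2,0)
  7 : (1,1)
  8 : (3,1)
  9 : (0,1)
  10 : (3,2)
  11 : (0,2)
distinct pairs in image: 12 / 12 needed
  → bijection onto A×B; projections well-typed.

Answer: VALID PRODUCT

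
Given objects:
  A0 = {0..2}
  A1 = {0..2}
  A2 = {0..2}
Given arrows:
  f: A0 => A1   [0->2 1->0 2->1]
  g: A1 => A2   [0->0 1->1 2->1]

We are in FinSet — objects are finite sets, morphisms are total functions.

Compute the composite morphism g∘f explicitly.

Answer: [0->1 1->0 2->1]

Work:
  0 f=>2 g=>1
  1 f=>0 g=>0
  2 f=>1 g=>1
⟦path⟧: [0->1 1->0 2->1]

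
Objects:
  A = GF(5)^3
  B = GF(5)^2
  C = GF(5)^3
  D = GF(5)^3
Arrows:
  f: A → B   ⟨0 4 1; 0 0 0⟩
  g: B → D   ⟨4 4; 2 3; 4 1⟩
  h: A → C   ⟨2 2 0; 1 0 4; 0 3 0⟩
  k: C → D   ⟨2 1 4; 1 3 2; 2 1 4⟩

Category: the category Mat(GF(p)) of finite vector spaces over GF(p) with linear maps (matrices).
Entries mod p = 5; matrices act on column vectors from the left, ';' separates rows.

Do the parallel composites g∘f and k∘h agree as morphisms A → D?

Path 1 = f;g:
  e0=[1,0,0] f→[0,0] g→[0,0,0]
  e1=[0,1,0] f→[4,0] g→[1,3,1]
  e2=[0,0,1] f→[1,0] g→[4,2,4]
  ⟦path⟧₁ = ⟨0 1 4; 0 3 2; 0 1 4⟩
Path 2 = h;k:
  e0=[1,0,0] h→[2,1,0] k→[0,0,0]
  e1=[0,1,0] h→[2,0,3] k→[1,3,1]
  e2=[0,0,1] h→[0,4,0] k→[4,2,4]
  ⟦path⟧₂ = ⟨0 1 4; 0 3 2; 0 1 4⟩
Equal? equal; square commutes

Answer: COMMUTES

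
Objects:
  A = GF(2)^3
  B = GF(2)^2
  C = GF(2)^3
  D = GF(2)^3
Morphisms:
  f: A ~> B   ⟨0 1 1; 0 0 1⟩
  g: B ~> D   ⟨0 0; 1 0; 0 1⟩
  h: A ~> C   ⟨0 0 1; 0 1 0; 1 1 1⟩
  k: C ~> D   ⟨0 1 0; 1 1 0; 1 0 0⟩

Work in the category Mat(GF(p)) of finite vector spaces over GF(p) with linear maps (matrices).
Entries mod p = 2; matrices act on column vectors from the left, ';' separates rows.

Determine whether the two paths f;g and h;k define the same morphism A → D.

Answer: DOES NOT COMMUTE

Trace:
Along f;g (path 1):
  e0=(1,0,0) f~>(0,0) g~>(0,0,0)
  e1=(0,1,0) f~>(1,0) g~>(0,1,0)
  e2=(0,0,1) f~>(1,1) g~>(0,1,1)
  result₁ = ⟨0 0 0; 0 1 1; 0 0 1⟩
Along h;k (path 2):
  e0=(1,0,0) h~>(0,0,1) k~>(0,0,0)
  e1=(0,1,0) h~>(0,1,1) k~>(1,1,0)
  e2=(0,0,1) h~>(1,0,1) k~>(0,1,1)
  result₂ = ⟨0 1 0; 0 1 1; 0 0 1⟩
Equal? distinct morphisms ✗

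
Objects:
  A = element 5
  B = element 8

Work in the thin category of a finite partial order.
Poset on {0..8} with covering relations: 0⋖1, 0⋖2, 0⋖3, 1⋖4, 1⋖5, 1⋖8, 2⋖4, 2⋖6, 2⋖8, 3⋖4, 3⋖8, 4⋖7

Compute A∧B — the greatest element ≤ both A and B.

Answer: A∧B = 1

Work:
Common predecessors of 5,8: {0,1}
  0 ≤ 1
  1 ≤ 1
glb = 1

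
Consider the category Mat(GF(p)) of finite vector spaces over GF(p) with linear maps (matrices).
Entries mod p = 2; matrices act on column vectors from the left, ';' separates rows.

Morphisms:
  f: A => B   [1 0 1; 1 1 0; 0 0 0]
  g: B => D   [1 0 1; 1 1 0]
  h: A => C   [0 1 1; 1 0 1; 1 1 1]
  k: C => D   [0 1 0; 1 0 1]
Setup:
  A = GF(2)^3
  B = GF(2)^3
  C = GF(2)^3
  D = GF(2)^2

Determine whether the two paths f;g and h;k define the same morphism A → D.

Path 1 = f;g:
  e0=[1,0,0] f=>[1,1,0] g=>[1,0]
  e1=[0,1,0] f=>[0,1,0] g=>[0,1]
  e2=[0,0,1] f=>[1,0,0] g=>[1,1]
  composite₁ = [1 0 1; 0 1 1]
Path 2 = h;k:
  e0=[1,0,0] h=>[0,1,1] k=>[1,1]
  e1=[0,1,0] h=>[1,0,1] k=>[0,0]
  e2=[0,0,1] h=>[1,1,1] k=>[1,0]
  composite₂ = [1 0 1; 1 0 0]
Equal? distinct morphisms ✗

Answer: DOES NOT COMMUTE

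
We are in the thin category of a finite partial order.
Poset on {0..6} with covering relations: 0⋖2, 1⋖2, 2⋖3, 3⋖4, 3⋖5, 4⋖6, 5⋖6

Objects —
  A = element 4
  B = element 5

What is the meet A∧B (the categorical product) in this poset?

Answer: A∧B = 3

Trace:
Lower bounds of A=4 and B=5: {0,1,2,3}
  0 <= 3
  1 <= 3
  2 <= 3
  3 <= 3
glb = 3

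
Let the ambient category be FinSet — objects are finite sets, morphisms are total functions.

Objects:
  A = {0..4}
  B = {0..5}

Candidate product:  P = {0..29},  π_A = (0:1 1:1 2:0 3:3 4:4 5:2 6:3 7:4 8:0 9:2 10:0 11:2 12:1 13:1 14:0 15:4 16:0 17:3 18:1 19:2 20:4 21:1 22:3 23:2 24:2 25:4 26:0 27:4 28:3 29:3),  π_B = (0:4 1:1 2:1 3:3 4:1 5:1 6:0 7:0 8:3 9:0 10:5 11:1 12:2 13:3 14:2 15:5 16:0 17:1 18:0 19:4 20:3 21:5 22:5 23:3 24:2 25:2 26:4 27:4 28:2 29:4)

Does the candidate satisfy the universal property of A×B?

Answer: NOT A VALID PRODUCT — duplicate pair at indices 5,11

Trace:
|A|·|B| = 5·6 = 30;  |P| = 30
Check the pairing map k ↦ (π_A(k), π_B(k)):
  0 : (1,4)
  1 : (1,1)
  2 : (0,1)
  3 : (3,3)
  4 : (4,1)
  5 : (2,1)
  6 : (3,0)
  7 : (4,0)
  8 : (0,3)
  9 : (2,0)
  10 : (0,5)
  11 : (2,1)  ✗ repeats pair of k=5
  12 : (1,2)
  13 : (1,3)
  14 : (0,2)
  15 : (4,5)
  16 : (0,0)
  17 : (3,1)
  18 : (1,0)
  19 : (2,4)
  20 : (4,3)
  21 : (1,5)
  22 : (3,5)
  23 : (2,3)
  24 : (2,2)
  25 : (4,2)
  26 : (0,4)
  27 : (4,4)
  28 : (3,2)
  29 : (3,4)
distinct pairs in image: 29 / 30 needed
  → (2,1) hit at k=5 and k=11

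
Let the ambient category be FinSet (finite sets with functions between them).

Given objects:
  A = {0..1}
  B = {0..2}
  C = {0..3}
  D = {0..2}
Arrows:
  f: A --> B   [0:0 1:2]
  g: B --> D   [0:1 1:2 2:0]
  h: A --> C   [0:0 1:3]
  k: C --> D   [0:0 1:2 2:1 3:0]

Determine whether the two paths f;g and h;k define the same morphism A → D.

Path 1 = f;g:
  0 f-->0 g-->1
  1 f-->2 g-->0
  ⟦path⟧₁ = [0:1 1:0]
Path 2 = h;k:
  0 h-->0 k-->0
  1 h-->3 k-->0
  ⟦path⟧₂ = [0:0 1:0]
Equal? differ; not commutative

Answer: DOES NOT COMMUTE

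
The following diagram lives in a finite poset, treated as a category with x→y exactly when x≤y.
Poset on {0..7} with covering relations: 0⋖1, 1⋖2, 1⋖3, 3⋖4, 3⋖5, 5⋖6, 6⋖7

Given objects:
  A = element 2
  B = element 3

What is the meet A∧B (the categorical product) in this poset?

Common predecessors of 2,3: {0,1}
  0 ≤ 1
  1 ≤ 1
glb = 1

Answer: A∧B = 1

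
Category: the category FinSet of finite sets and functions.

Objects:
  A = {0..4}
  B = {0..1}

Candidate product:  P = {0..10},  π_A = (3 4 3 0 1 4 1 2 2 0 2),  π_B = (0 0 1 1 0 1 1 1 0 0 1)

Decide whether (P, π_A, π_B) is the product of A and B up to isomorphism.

|A|·|B| = 5·2 = 10;  |P| = 11
  → cardinalities differ; no bijection possible.

Answer: NOT A VALID PRODUCT — |P|=11 ≠ |A|·|B|=10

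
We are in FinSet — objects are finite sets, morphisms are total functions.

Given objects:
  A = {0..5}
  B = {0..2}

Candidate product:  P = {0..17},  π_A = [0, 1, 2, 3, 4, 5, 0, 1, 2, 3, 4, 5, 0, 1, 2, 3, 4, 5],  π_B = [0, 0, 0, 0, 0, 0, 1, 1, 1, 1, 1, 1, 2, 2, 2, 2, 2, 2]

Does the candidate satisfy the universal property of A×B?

|A|·|B| = 6·3 = 18;  |P| = 18
Check the pairing map k ↦ (π_A(k), π_B(k)):
  0 : (0,0)
  1 : (1,0)
  2 : (2,0)
  3 : (3,0)
  4 : (4,0)
  5 : (5,0)
  6 : (0,1)
  7 : (1,1)
  8 : (2,1)
  9 : (3,1)
  10 : (4,1)
  11 : (5,1)
  12 : (0,2)
  13 : (1,2)
  14 : (2,2)
  15 : (3,2)
  16 : (4,2)
  17 : (5,2)
distinct pairs in image: 18 / 18 needed
  → bijection onto A×B; projections well-typed.

Answer: VALID PRODUCT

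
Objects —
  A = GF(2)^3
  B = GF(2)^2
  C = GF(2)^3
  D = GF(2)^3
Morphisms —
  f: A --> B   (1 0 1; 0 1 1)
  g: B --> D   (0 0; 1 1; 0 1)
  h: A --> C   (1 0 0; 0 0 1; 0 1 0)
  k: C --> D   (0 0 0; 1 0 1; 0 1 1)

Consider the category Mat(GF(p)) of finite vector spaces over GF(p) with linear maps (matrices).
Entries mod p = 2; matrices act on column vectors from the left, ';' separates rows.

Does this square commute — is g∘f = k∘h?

Path 1 = f;g:
  e0=[1,0,0] f-->[1,0] g-->[0,1,0]
  e1=[0,1,0] f-->[0,1] g-->[0,1,1]
  e2=[0,0,1] f-->[1,1] g-->[0,0,1]
  ⟦path⟧₁ = (0 0 0; 1 1 0; 0 1 1)
Path 2 = h;k:
  e0=[1,0,0] h-->[1,0,0] k-->[0,1,0]
  e1=[0,1,0] h-->[0,0,1] k-->[0,1,1]
  e2=[0,0,1] h-->[0,1,0] k-->[0,0,1]
  ⟦path⟧₂ = (0 0 0; 1 1 0; 0 1 1)
Equal? equal; square commutes

Answer: COMMUTES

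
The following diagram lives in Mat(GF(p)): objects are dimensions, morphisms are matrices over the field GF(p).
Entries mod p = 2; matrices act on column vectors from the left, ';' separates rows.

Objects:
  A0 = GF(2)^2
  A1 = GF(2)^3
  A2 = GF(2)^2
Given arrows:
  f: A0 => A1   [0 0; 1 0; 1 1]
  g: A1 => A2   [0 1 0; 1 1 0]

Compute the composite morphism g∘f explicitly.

  e0=(1,0) f=>(0,1,1) g=>(1,1)
  e1=(0,1) f=>(0,0,1) g=>(0,0)
result: [1 0; 1 0]

Answer: [1 0; 1 0]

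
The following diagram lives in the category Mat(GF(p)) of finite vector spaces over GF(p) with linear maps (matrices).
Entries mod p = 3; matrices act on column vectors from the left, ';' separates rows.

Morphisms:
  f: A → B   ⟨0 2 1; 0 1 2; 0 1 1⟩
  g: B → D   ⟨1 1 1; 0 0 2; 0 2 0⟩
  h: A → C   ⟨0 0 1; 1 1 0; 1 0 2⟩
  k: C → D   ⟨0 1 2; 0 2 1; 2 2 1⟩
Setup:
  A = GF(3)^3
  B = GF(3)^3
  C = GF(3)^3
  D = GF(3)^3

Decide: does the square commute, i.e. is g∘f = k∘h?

Answer: COMMUTES

Trace:
1) trace f;g:
  e0=[1,0,0] f→[0,0,0] g→[0,0,0]
  e1=[0,1,0] f→[2,1,1] g→[1,2,2]
  e2=[0,0,1] f→[1,2,1] g→[1,2,1]
  result₁ = ⟨0 1 1; 0 2 2; 0 2 1⟩
2) trace h;k:
  e0=[1,0,0] h→[0,1,1] k→[0,0,0]
  e1=[0,1,0] h→[0,1,0] k→[1,2,2]
  e2=[0,0,1] h→[1,0,2] k→[1,2,1]
  result₂ = ⟨0 1 1; 0 2 2; 0 2 1⟩
Equal? YES — commutes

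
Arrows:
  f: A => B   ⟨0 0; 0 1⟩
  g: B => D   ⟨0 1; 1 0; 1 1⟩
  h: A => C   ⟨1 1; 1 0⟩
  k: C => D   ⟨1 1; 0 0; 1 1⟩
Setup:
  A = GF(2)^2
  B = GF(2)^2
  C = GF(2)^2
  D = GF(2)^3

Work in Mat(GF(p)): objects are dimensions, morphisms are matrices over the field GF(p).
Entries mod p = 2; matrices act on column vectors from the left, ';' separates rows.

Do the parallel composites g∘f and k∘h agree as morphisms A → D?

Answer: COMMUTES

Derivation:
Along f;g (path 1):
  e0=[1,0] f=>[0,0] g=>[0,0,0]
  e1=[0,1] f=>[0,1] g=>[1,0,1]
  ⟦path⟧₁ = ⟨0 1; 0 0; 0 1⟩
Along h;k (path 2):
  e0=[1,0] h=>[1,1] k=>[0,0,0]
  e1=[0,1] h=>[1,0] k=>[1,0,1]
  ⟦path⟧₂ = ⟨0 1; 0 0; 0 1⟩
Equal? same morphism ✓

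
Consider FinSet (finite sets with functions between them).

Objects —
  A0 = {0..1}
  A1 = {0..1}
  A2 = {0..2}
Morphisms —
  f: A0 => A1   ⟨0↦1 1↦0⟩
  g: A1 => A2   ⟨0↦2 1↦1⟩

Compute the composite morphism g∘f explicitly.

Answer: ⟨0↦1 1↦2⟩

Work:
  0 f=>1 g=>1
  1 f=>0 g=>2
result: ⟨0↦1 1↦2⟩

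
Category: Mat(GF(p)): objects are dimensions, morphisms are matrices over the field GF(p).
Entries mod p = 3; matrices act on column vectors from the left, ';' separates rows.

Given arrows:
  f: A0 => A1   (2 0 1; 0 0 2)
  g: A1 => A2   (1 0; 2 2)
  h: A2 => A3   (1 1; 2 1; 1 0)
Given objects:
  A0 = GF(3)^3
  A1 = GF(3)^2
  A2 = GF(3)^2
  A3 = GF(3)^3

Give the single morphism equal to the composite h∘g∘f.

  e0=[1,0,0] f=>[2,0] g=>[2,1] h=>[0,2,2]
  e1=[0,1,0] f=>[0,0] g=>[0,0] h=>[0,0,0]
  e2=[0,0,1] f=>[1,2] g=>[1,0] h=>[1,2,1]
⟦path⟧: (0 0 1; 2 0 2; 2 0 1)

Answer: (0 0 1; 2 0 2; 2 0 1)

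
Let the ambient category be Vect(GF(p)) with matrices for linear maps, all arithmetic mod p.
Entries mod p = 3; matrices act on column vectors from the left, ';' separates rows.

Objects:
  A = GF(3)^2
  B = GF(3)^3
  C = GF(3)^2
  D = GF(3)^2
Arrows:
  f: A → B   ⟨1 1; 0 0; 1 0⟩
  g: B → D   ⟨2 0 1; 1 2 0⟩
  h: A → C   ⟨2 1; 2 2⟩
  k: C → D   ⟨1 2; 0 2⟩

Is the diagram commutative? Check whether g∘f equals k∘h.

Answer: COMMUTES

Derivation:
Path 1 = f;g:
  e0=(1,0) f→(1,0,1) g→(0,1)
  e1=(0,1) f→(1,0,0) g→(2,1)
  result₁ = ⟨0 2; 1 1⟩
Path 2 = h;k:
  e0=(1,0) h→(2,2) k→(0,1)
  e1=(0,1) h→(1,2) k→(2,1)
  result₂ = ⟨0 2; 1 1⟩
Equal? same morphism ✓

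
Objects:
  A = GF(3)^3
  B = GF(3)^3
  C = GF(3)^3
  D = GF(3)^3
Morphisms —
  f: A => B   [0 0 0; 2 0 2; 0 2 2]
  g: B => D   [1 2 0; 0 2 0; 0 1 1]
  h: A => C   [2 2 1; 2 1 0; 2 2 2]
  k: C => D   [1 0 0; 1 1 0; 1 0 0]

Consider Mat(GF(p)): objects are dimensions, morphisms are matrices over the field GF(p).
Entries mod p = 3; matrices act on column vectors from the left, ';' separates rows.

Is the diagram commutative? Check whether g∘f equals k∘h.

Answer: DOES NOT COMMUTE

Derivation:
1) trace f;g:
  e0=⟨1,0,0⟩ f=>⟨0,2,0⟩ g=>⟨1,1,2⟩
  e1=⟨0,1,0⟩ f=>⟨0,0,2⟩ g=>⟨0,0,2⟩
  e2=⟨0,0,1⟩ f=>⟨0,2,2⟩ g=>⟨1,1,1⟩
  result₁ = [1 0 1; 1 0 1; 2 2 1]
2) trace h;k:
  e0=⟨1,0,0⟩ h=>⟨2,2,2⟩ k=>⟨2,1,2⟩
  e1=⟨0,1,0⟩ h=>⟨2,1,2⟩ k=>⟨2,0,2⟩
  e2=⟨0,0,1⟩ h=>⟨1,0,2⟩ k=>⟨1,1,1⟩
  result₂ = [2 2 1; 1 0 1; 2 2 1]
Equal? NO — does not commute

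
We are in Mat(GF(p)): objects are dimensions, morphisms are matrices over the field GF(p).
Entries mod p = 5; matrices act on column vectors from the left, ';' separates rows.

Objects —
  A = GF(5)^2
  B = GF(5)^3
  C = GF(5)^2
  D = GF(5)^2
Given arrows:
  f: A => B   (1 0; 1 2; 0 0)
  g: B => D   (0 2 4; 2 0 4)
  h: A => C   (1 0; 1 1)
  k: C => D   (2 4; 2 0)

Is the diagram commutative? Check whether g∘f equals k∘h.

Answer: DOES NOT COMMUTE

Trace:
Along f;g (path 1):
  e0=(1,0) f=>(1,1,0) g=>(2,2)
  e1=(0,1) f=>(0,2,0) g=>(4,0)
  result₁ = (2 4; 2 0)
Along h;k (path 2):
  e0=(1,0) h=>(1,1) k=>(1,2)
  e1=(0,1) h=>(0,1) k=>(4,0)
  result₂ = (1 4; 2 0)
Equal? differ; not commutative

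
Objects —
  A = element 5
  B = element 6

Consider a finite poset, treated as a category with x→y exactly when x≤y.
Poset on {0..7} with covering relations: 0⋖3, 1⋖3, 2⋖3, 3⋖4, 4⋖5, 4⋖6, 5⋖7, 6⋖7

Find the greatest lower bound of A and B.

Common predecessors of 5,6: {0,1,2,3,4}
  0 ≤ 4
  1 ≤ 4
  2 ≤ 4
  3 ≤ 4
  4 ≤ 4
glb = 4

Answer: A∧B = 4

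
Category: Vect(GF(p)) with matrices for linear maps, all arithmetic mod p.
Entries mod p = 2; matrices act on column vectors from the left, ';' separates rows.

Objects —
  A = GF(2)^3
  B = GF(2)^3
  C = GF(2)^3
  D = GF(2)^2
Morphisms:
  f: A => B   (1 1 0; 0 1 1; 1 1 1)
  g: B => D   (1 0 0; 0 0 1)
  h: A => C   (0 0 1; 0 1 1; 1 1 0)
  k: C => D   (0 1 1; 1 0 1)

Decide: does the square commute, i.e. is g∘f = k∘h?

1) trace f;g:
  e0=(1,0,0) f=>(1,0,1) g=>(1,1)
  e1=(0,1,0) f=>(1,1,1) g=>(1,1)
  e2=(0,0,1) f=>(0,1,1) g=>(0,1)
  ⟦path⟧₁ = (1 1 0; 1 1 1)
2) trace h;k:
  e0=(1,0,0) h=>(0,0,1) k=>(1,1)
  e1=(0,1,0) h=>(0,1,1) k=>(0,1)
  e2=(0,0,1) h=>(1,1,0) k=>(1,1)
  ⟦path⟧₂ = (1 0 1; 1 1 1)
Equal? differ; not commutative

Answer: DOES NOT COMMUTE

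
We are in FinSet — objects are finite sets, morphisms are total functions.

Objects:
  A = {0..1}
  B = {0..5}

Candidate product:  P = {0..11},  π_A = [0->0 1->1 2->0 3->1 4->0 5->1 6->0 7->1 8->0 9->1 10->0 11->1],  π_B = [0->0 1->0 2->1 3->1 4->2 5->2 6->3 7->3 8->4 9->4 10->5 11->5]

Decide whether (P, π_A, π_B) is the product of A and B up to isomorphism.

|A|·|B| = 2·6 = 12;  |P| = 12
Check the pairing map k ↦ (π_A(k), π_B(k)):
  0 -> (0,0)
  1 -> (1,0)
  2 -> (0,1)
  3 -> (1,1)
  4 -> (0,2)
  5 -> (1,2)
  6 -> (0,3)
  7 -> (1,3)
  8 -> (0,4)
  9 -> (1,4)
  10 -> (0,5)
  11 -> (1,5)
distinct pairs in image: 12 / 12 needed
  → bijection onto A×B; projections well-typed.

Answer: VALID PRODUCT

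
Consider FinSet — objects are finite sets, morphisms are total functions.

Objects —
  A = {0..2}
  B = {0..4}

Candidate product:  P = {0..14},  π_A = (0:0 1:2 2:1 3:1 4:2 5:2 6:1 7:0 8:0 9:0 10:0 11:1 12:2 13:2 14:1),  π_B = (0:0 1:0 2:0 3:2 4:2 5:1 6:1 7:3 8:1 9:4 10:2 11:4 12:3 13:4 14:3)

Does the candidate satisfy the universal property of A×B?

|A|·|B| = 3·5 = 15;  |P| = 15
Check the pairing map k ↦ (π_A(k), π_B(k)):
  0 : (0,0)
  1 : (2,0)
  2 : (1,0)
  3 : (1,2)
  4 : (2,2)
  5 : (2,1)
  6 : (1,1)
  7 : (0,3)
  8 : (0,1)
  9 : (0,4)
  10 : (0,2)
  11 : (1,4)
  12 : (2,3)
  13 : (2,4)
  14 : (1,3)
distinct pairs in image: 15 / 15 needed
  → bijection onto A×B; projections well-typed.

Answer: VALID PRODUCT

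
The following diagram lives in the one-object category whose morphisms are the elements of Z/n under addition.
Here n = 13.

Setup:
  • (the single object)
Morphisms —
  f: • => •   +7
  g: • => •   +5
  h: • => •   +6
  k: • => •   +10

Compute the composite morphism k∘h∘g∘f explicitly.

  0 +7≡7 +5≡12 +6≡5 +10≡2  (mod 13)
⟦path⟧: +2

Answer: +2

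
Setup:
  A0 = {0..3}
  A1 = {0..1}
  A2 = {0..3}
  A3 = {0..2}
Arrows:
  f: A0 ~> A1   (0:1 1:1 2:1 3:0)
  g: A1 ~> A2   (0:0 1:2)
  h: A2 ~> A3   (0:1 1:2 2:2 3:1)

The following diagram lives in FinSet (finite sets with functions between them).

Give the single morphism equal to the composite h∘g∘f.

Answer: (0:2 1:2 2:2 3:1)

Derivation:
  0 f~>1 g~>2 h~>2
  1 f~>1 g~>2 h~>2
  2 f~>1 g~>2 h~>2
  3 f~>0 g~>0 h~>1
result: (0:2 1:2 2:2 3:1)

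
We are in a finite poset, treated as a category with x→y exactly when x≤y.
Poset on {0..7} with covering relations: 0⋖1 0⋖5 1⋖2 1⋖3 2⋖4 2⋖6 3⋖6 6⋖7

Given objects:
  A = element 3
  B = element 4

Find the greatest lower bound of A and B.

Common predecessors of 3,4: {0,1}
  0 ≤ 1
  1 ≤ 1
glb = 1

Answer: A∧B = 1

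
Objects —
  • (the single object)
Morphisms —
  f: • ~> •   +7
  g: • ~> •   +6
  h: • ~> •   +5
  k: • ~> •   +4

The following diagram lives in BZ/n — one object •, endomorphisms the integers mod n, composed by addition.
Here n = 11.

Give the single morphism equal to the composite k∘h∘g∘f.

  0 +7≡7 +6≡2 +5≡7 +4≡0  (mod 11)
⟦path⟧: +0

Answer: +0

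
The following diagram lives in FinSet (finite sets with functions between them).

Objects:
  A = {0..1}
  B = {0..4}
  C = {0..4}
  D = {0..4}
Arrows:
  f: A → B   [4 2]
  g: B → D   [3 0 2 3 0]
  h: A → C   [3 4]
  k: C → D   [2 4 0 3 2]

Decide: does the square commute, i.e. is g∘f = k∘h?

Path 1 = f;g:
  0 f→4 g→0
  1 f→2 g→2
  result₁ = [0 2]
Path 2 = h;k:
  0 h→3 k→3
  1 h→4 k→2
  result₂ = [3 2]
Equal? NO — does not commute

Answer: DOES NOT COMMUTE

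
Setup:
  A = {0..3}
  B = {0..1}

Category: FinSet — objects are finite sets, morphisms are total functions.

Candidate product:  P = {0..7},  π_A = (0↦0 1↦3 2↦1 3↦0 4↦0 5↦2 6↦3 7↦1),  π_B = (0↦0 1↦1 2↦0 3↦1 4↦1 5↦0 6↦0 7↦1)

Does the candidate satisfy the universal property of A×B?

Answer: NOT A VALID PRODUCT — duplicate pair at indices 3,4

Derivation:
|A|·|B| = 4·2 = 8;  |P| = 8
Check the pairing map k ↦ (π_A(k), π_B(k)):
  0 ↦ (0,0)
  1 ↦ (3,1)
  2 ↦ (1,0)
  3 ↦ (0,1)
  4 ↦ (0,1)  ✗ repeats pair of k=3
  5 ↦ (2,0)
  6 ↦ (3,0)
  7 ↦ (1,1)
distinct pairs in image: 7 / 8 needed
  → (0,1) hit at k=3 and k=4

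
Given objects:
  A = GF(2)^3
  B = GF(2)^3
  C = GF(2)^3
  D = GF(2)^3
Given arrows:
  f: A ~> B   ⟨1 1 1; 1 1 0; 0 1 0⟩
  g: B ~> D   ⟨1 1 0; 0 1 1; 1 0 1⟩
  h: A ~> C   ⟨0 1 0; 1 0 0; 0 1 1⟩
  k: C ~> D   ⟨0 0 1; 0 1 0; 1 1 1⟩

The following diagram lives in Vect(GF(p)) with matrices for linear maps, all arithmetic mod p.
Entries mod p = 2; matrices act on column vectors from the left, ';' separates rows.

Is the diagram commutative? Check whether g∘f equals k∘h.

Path 1 = f;g:
  e0=⟨1,0,0⟩ f~>⟨1,1,0⟩ g~>⟨0,1,1⟩
  e1=⟨0,1,0⟩ f~>⟨1,1,1⟩ g~>⟨0,0,0⟩
  e2=⟨0,0,1⟩ f~>⟨1,0,0⟩ g~>⟨1,0,1⟩
  ⟦path⟧₁ = ⟨0 0 1; 1 0 0; 1 0 1⟩
Path 2 = h;k:
  e0=⟨1,0,0⟩ h~>⟨0,1,0⟩ k~>⟨0,1,1⟩
  e1=⟨0,1,0⟩ h~>⟨1,0,1⟩ k~>⟨1,0,0⟩
  e2=⟨0,0,1⟩ h~>⟨0,0,1⟩ k~>⟨1,0,1⟩
  ⟦path⟧₂ = ⟨0 1 1; 1 0 0; 1 0 1⟩
Equal? NO — does not commute

Answer: DOES NOT COMMUTE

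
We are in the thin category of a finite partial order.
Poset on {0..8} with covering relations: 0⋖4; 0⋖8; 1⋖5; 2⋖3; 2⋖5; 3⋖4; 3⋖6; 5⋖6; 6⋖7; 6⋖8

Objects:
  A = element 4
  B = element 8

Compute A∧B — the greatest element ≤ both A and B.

Lower bounds of A=4 and B=8: {0,2,3}
  maximal lower bounds 0 and 3 are incomparable: neither 0≤3 nor 3≤0
→ no greatest lower bound exists

Answer: NO MEET EXISTS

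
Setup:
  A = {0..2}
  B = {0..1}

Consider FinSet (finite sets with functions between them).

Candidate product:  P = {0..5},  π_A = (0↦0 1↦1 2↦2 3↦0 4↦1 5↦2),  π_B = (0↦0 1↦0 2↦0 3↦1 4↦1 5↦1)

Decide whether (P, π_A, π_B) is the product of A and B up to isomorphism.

|A|·|B| = 3·2 = 6;  |P| = 6
Check the pairing map k ↦ (π_A(k), π_B(k)):
  0 ↦ (0,0)
  1 ↦ (1,0)
  2 ↦ (2,0)
  3 ↦ (0,1)
  4 ↦ (1,1)
  5 ↦ (2,1)
distinct pairs in image: 6 / 6 needed
  → bijection onto A×B; projections well-typed.

Answer: VALID PRODUCT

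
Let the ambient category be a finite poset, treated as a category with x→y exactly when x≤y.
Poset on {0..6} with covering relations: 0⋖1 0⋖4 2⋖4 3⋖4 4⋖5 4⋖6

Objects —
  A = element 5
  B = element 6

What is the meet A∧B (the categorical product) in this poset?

Common predecessors of 5,6: {0,2,3,4}
  0 ⊑ 4
  2 ⊑ 4
  3 ⊑ 4
  4 ⊑ 4
glb = 4

Answer: A∧B = 4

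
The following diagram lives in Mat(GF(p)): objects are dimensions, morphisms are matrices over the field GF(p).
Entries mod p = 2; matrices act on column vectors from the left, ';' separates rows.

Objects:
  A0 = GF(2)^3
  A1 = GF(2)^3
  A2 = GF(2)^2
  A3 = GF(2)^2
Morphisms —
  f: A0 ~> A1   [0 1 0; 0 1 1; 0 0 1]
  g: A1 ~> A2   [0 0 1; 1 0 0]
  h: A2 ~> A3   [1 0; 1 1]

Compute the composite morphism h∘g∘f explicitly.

  e0=⟨1,0,0⟩ f~>⟨0,0,0⟩ g~>⟨0,0⟩ h~>⟨0,0⟩
  e1=⟨0,1,0⟩ f~>⟨1,1,0⟩ g~>⟨0,1⟩ h~>⟨0,1⟩
  e2=⟨0,0,1⟩ f~>⟨0,1,1⟩ g~>⟨1,0⟩ h~>⟨1,1⟩
result: [0 0 1; 0 1 1]

Answer: [0 0 1; 0 1 1]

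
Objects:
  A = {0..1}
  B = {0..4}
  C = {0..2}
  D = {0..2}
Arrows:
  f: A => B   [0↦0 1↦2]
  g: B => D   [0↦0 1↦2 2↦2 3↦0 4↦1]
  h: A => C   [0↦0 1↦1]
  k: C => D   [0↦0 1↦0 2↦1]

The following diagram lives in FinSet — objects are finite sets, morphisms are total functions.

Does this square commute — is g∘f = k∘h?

Along f;g (path 1):
  0 f=>0 g=>0
  1 f=>2 g=>2
  composite₁ = [0↦0 1↦2]
Along h;k (path 2):
  0 h=>0 k=>0
  1 h=>1 k=>0
  composite₂ = [0↦0 1↦0]
Equal? NO — does not commute

Answer: DOES NOT COMMUTE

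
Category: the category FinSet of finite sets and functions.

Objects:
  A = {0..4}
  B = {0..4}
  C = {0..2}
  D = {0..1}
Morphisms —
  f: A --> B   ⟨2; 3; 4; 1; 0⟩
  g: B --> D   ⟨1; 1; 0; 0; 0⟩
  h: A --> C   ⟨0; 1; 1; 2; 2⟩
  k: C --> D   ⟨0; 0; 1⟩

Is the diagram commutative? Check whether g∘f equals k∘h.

Answer: COMMUTES

Derivation:
1) trace f;g:
  0 f-->2 g-->0
  1 f-->3 g-->0
  2 f-->4 g-->0
  3 f-->1 g-->1
  4 f-->0 g-->1
  result₁ = ⟨0; 0; 0; 1; 1⟩
2) trace h;k:
  0 h-->0 k-->0
  1 h-->1 k-->0
  2 h-->1 k-->0
  3 h-->2 k-->1
  4 h-->2 k-->1
  result₂ = ⟨0; 0; 0; 1; 1⟩
Equal? YES — commutes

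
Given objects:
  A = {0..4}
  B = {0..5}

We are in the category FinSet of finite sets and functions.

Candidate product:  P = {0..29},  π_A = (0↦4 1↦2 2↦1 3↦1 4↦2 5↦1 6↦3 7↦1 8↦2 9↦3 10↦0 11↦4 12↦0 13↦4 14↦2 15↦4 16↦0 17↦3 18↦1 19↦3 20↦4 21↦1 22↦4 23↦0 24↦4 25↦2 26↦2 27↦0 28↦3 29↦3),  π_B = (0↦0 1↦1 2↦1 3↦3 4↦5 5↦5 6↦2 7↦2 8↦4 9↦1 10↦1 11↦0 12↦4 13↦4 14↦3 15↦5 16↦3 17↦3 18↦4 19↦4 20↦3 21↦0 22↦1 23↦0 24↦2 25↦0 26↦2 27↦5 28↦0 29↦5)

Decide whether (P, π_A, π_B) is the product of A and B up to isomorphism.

Answer: NOT A VALID PRODUCT — duplicate pair at indices 11,0

Trace:
|A|·|B| = 5·6 = 30;  |P| = 30
Check the pairing map k ↦ (π_A(k), π_B(k)):
  0 ↦ (4,0)
  1 ↦ (2,1)
  2 ↦ (1,1)
  3 ↦ (1,3)
  4 ↦ (2,5)
  5 ↦ (1,5)
  6 ↦ (3,2)
  7 ↦ (1,2)
  8 ↦ (2,4)
  9 ↦ (3,1)
  10 ↦ (0,1)
  11 ↦ (4,0)  ✗ repeats pair of k=0
  12 ↦ (0,4)
  13 ↦ (4,4)
  14 ↦ (2,3)
  15 ↦ (4,5)
  16 ↦ (0,3)
  17 ↦ (3,3)
  18 ↦ (1,4)
  19 ↦ (3,4)
  20 ↦ (4,3)
  21 ↦ (1,0)
  22 ↦ (4,1)
  23 ↦ (0,0)
  24 ↦ (4,2)
  25 ↦ (2,0)
  26 ↦ (2,2)
  27 ↦ (0,5)
  28 ↦ (3,0)
  29 ↦ (3,5)
distinct pairs in image: 29 / 30 needed
  → (4,0) hit at k=0 and k=11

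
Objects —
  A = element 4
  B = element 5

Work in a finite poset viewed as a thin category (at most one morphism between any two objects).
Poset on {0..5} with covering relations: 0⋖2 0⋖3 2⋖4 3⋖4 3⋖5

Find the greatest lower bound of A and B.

Lower bounds of A=4 and B=5: {0,3}
  0 ≤ 3
  3 ≤ 3
glb = 3

Answer: A∧B = 3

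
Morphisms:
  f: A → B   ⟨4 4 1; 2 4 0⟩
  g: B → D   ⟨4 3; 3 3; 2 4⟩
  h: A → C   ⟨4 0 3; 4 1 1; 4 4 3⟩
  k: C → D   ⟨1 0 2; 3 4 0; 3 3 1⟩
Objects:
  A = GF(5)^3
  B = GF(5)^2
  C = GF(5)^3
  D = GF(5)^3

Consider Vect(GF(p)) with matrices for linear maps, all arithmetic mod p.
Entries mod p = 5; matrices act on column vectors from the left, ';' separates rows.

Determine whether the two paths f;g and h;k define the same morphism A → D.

Path 1 = f;g:
  e0=[1,0,0] f→[4,2] g→[2,3,1]
  e1=[0,1,0] f→[4,4] g→[3,4,4]
  e2=[0,0,1] f→[1,0] g→[4,3,2]
  ⟦path⟧₁ = ⟨2 3 4; 3 4 3; 1 4 2⟩
Path 2 = h;k:
  e0=[1,0,0] h→[4,4,4] k→[2,3,3]
  e1=[0,1,0] h→[0,1,4] k→[3,4,2]
  e2=[0,0,1] h→[3,1,3] k→[4,3,0]
  ⟦path⟧₂ = ⟨2 3 4; 3 4 3; 3 2 0⟩
Equal? differ; not commutative

Answer: DOES NOT COMMUTE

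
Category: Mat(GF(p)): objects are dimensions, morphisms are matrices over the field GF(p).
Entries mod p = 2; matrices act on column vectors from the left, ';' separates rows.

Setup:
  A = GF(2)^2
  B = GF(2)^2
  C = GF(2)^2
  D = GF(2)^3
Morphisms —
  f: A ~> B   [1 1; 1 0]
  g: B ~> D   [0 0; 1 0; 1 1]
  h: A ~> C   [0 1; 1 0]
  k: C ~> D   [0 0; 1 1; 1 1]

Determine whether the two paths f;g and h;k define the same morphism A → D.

1) trace f;g:
  e0=[1,0] f~>[1,1] g~>[0,1,0]
  e1=[0,1] f~>[1,0] g~>[0,1,1]
  composite₁ = [0 0; 1 1; 0 1]
2) trace h;k:
  e0=[1,0] h~>[0,1] k~>[0,1,1]
  e1=[0,1] h~>[1,0] k~>[0,1,1]
  composite₂ = [0 0; 1 1; 1 1]
Equal? NO — does not commute

Answer: DOES NOT COMMUTE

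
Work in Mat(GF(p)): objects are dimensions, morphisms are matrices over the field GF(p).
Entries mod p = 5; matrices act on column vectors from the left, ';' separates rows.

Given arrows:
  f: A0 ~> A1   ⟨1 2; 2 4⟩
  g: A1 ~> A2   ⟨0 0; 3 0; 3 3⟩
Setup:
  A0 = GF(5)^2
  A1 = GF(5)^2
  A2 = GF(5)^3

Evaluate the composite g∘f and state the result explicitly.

Answer: ⟨0 0; 3 1; 4 3⟩

Trace:
  e0=[1,0] f~>[1,2] g~>[0,3,4]
  e1=[0,1] f~>[2,4] g~>[0,1,3]
result: ⟨0 0; 3 1; 4 3⟩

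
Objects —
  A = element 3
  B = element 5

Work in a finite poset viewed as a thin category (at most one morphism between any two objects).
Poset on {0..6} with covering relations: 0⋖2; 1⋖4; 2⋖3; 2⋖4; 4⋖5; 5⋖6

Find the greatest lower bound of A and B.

Answer: A∧B = 2

Work:
Lower bounds of A=3 and B=5: {0,2}
  0 <= 2
  2 <= 2
glb = 2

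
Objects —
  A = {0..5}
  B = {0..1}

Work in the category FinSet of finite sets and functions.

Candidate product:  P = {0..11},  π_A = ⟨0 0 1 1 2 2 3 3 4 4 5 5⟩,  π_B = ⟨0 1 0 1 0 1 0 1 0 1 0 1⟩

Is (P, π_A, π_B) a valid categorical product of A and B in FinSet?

Answer: VALID PRODUCT

Derivation:
|A|·|B| = 6·2 = 12;  |P| = 12
Check the pairing map k ↦ (π_A(k), π_B(k)):
  0 ↦ (0,0)
  1 ↦ (0,1)
  2 ↦ (1,0)
  3 ↦ (1,1)
  4 ↦ (2,0)
  5 ↦ (2,1)
  6 ↦ (3,0)
  7 ↦ (3,1)
  8 ↦ (4,0)
  9 ↦ (4,1)
  10 ↦ (5,0)
  11 ↦ (5,1)
distinct pairs in image: 12 / 12 needed
  → bijection onto A×B; projections well-typed.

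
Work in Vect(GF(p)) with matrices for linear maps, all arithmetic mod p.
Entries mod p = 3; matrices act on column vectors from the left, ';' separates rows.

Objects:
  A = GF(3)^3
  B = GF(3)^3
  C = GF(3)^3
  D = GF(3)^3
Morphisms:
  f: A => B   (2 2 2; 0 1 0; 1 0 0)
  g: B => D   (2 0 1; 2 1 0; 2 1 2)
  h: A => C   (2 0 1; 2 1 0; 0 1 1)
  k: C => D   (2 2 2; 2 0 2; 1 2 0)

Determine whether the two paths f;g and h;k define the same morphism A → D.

1) trace f;g:
  e0=⟨1,0,0⟩ f=>⟨2,0,1⟩ g=>⟨2,1,0⟩
  e1=⟨0,1,0⟩ f=>⟨2,1,0⟩ g=>⟨1,2,2⟩
  e2=⟨0,0,1⟩ f=>⟨2,0,0⟩ g=>⟨1,1,1⟩
  ⟦path⟧₁ = (2 1 1; 1 2 1; 0 2 1)
2) trace h;k:
  e0=⟨1,0,0⟩ h=>⟨2,2,0⟩ k=>⟨2,1,0⟩
  e1=⟨0,1,0⟩ h=>⟨0,1,1⟩ k=>⟨1,2,2⟩
  e2=⟨0,0,1⟩ h=>⟨1,0,1⟩ k=>⟨1,1,1⟩
  ⟦path⟧₂ = (2 1 1; 1 2 1; 0 2 1)
Equal? YES — commutes

Answer: COMMUTES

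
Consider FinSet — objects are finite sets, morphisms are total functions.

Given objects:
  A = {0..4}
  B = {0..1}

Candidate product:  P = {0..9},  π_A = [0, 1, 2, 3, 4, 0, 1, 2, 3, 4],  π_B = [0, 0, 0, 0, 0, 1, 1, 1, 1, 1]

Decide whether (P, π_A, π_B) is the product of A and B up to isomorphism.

|A|·|B| = 5·2 = 10;  |P| = 10
Check the pairing map k ↦ (π_A(k), π_B(k)):
  0 ↦ (0,0)
  1 ↦ (1,0)
  2 ↦ (2,0)
  3 ↦ (3,0)
  4 ↦ (4,0)
  5 ↦ (0,1)
  6 ↦ (1,1)
  7 ↦ (2,1)
  8 ↦ (3,1)
  9 ↦ (4,1)
distinct pairs in image: 10 / 10 needed
  → bijection onto A×B; projections well-typed.

Answer: VALID PRODUCT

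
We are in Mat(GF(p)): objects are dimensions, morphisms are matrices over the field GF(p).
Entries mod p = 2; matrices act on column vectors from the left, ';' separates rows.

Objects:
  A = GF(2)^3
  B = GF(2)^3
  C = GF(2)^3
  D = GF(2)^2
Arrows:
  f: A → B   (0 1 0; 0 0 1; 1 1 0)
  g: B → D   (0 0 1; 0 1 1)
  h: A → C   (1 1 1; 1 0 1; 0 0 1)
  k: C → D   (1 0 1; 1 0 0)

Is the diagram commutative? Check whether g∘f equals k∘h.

Answer: COMMUTES

Derivation:
Along f;g (path 1):
  e0=⟨1,0,0⟩ f→⟨0,0,1⟩ g→⟨1,1⟩
  e1=⟨0,1,0⟩ f→⟨1,0,1⟩ g→⟨1,1⟩
  e2=⟨0,0,1⟩ f→⟨0,1,0⟩ g→⟨0,1⟩
  ⟦path⟧₁ = (1 1 0; 1 1 1)
Along h;k (path 2):
  e0=⟨1,0,0⟩ h→⟨1,1,0⟩ k→⟨1,1⟩
  e1=⟨0,1,0⟩ h→⟨1,0,0⟩ k→⟨1,1⟩
  e2=⟨0,0,1⟩ h→⟨1,1,1⟩ k→⟨0,1⟩
  ⟦path⟧₂ = (1 1 0; 1 1 1)
Equal? same morphism ✓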